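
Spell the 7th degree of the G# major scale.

The G# major scale runs G# A# B# C# D# E# F##.
Degree 7 is F##.

F##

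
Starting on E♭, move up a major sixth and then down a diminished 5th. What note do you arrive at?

F#

A major sixth up from Eb is C (letter C, 9 semitones up).
A diminished fifth down from C is F# (letter F, 6 semitones down).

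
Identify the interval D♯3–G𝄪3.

The letter names run D→G, a span of 3 letter steps, so the interval is some kind of fourth.
D# to G## is 6 semitones. A perfect fourth is 5, so 6 makes it augmented.

augmented fourth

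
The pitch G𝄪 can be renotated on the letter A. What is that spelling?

Plain A sits at the same pitch as G##, so on the letter A the same pitch needs a natural: A.

A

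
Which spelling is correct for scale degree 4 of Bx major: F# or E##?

Each scale degree takes a distinct letter name. Degree 4 of a scale on B must use the letter E.
E## and F# are enharmonically the same pitch, but only E## uses the letter E, so it is the correct spelling here.

E##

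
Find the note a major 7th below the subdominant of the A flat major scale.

The subdominant of Ab major is Db.
A major seventh (11 semitones) below Db lands on the letter E, giving Ebb.

Ebb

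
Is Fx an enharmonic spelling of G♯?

No

Two spellings are enharmonically equivalent only if they share a pitch class.
Here F## → 7, G# → 8; 7 ≠ 8, so they are not.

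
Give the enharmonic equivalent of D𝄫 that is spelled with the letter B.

Plain B sits 1 semitone below Dbb, so on the letter B the same pitch needs a sharp: B#.

B#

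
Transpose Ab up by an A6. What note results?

F#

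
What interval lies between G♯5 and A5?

Counting letters G–A gives a second.
G#→A = 1 semitone, 1 narrower than the major second (2), so minor.

minor second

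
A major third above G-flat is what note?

Bb

A third above G lands on the letter B.
A major third spans 4 semitones, so Gb moves to pitch class 10. On the letter B that is Bb.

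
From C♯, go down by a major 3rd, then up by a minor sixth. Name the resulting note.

F

A major third down from C# is A (letter A, 4 semitones down).
A minor sixth up from A is F (letter F, 8 semitones up).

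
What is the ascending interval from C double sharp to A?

Counting letters C–D–E–F–G–A gives a sixth.
C##→A = 7 semitones, 2 narrower than the major sixth (9), so diminished.

diminished sixth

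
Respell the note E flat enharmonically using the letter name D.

D#

Eb is pitch class 3. The letter D alone is pitch class 2.
To reach pitch class 3 from D requires an offset of +1 semitone, i.e. sharp: D#.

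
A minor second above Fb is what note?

Gbb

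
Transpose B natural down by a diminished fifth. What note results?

A fifth below B lands on the letter E.
A diminished fifth spans 6 semitones, so B moves to pitch class 5. On the letter E that is E#.

E#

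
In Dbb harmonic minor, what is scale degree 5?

Abb

Degree 5 takes the letter 4 steps above D, which is A.
In harmonic minor, degree 5 sits 7 semitones above the tonic. Dbb + 7 semitones is pitch class 7, spelled on A as Abb.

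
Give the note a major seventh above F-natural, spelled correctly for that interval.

E

F up a major seventh is E, so the target letter is E.
From F, a major seventh is 11 semitones up: E.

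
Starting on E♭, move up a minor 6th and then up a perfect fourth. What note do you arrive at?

A minor sixth up from Eb is Cb (letter C, 8 semitones up).
A perfect fourth up from Cb is Fb (letter F, 5 semitones up).

Fb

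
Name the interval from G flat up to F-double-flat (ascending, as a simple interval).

Counting letters G–A–B–C–D–E–F gives a seventh.
Gb→Fbb = 9 semitones, 2 narrower than the major seventh (11), so diminished.

diminished seventh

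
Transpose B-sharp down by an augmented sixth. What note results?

D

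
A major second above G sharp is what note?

A#

A second above G lands on the letter A.
A major second spans 2 semitones, so G# moves to pitch class 10. On the letter A that is A#.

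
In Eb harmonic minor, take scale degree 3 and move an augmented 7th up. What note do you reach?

F#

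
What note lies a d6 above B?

B up a major sixth is G#, so the target letter is G.
From B, a diminished sixth is 7 semitones up: Gb.

Gb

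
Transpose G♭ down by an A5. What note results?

G down a perfect fifth is C, so the target letter is C.
From Gb, an augmented fifth is 8 semitones down: Cbb.

Cbb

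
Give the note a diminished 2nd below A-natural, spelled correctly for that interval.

G##

A down a major second is G, so the target letter is G.
From A, a diminished second is 0 semitones down: G##.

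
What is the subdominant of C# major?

The C# major scale runs C# D# E# F# G# A# B#.
Degree 4 is F#.

F#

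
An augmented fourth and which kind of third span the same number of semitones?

doubly augmented

An augmented fourth spans 6 semitones.
A third spanning 6 semitones is doubly augmented (the major third is 4).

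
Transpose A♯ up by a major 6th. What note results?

A up a major sixth is F#, so the target letter is F.
From A#, a major sixth is 9 semitones up: F##.

F##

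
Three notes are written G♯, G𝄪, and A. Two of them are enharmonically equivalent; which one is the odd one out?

In 12-tone equal temperament, enharmonic equivalents share a pitch class. G# is pitch class 8; G## is pitch class 9; A is pitch class 9.
G## and A share pitch class 9, while G# is pitch class 8.

G#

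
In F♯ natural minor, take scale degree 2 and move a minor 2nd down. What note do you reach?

Scale degree 2 of F# natural minor is G#.
A minor second (1 semitone) below G# lands on the letter F, giving F##.

F##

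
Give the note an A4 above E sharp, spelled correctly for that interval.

A##

E up a perfect fourth is A, so the target letter is A.
From E#, an augmented fourth is 6 semitones up: A##.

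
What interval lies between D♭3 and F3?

The letter names run D→F, a span of 2 letter steps, so the interval is some kind of third.
Db to F is 4 semitones. A major third is 4, so 4 makes it major.

major third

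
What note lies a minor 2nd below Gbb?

Fb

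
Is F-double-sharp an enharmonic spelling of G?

F## is pitch class 7; G is pitch class 7.
All spellings map to pitch class 7, so they are enharmonically equivalent.

Yes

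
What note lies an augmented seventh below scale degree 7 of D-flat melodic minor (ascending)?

Dbb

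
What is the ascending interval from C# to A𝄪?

augmented sixth

Counting letters C–D–E–F–G–A gives a sixth.
C#→A## = 10 semitones, 1 wider than the major sixth (9), so augmented.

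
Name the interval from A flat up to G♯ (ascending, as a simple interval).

augmented seventh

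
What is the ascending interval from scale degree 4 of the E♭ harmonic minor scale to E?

Scale degree 4 of Eb harmonic minor is Ab.
Ab up to E: letters A→E make it a fifth; 8 semitones makes it augmented.

augmented fifth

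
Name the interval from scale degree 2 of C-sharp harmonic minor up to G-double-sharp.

augmented fourth

Scale degree 2 of C# harmonic minor is D#.
D# up to G##: letters D→G make it a fourth; 6 semitones makes it augmented.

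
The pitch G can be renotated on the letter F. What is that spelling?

F##

Plain F sits 2 semitones below G, so on the letter F the same pitch needs a double sharp: F##.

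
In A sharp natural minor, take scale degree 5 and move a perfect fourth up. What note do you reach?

Scale degree 5 of A# natural minor is E#.
A perfect fourth (5 semitones) above E# lands on the letter A, giving A#.

A#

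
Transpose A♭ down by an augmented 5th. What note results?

Dbb

A down a perfect fifth is D, so the target letter is D.
From Ab, an augmented fifth is 8 semitones down: Dbb.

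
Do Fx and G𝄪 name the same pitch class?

No

Two spellings are enharmonically equivalent only if they share a pitch class.
Here F## → 7, G## → 9; 7 ≠ 9, so they are not.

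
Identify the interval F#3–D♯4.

Counting letters F–G–A–B–C–D gives a sixth.
F#→D# = 9 semitones, exactly the major sixth.

major sixth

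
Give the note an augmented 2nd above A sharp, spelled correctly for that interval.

B##

A up a major second is B, so the target letter is B.
From A#, an augmented second is 3 semitones up: B##.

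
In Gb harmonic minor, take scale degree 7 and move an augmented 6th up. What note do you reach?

D#

Scale degree 7 of Gb harmonic minor is F.
An augmented sixth (10 semitones) above F lands on the letter D, giving D#.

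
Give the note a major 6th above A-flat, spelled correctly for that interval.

F

A sixth above A lands on the letter F.
A major sixth spans 9 semitones, so Ab moves to pitch class 5. On the letter F that is F.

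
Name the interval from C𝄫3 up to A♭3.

augmented sixth

Counting letters C–D–E–F–G–A gives a sixth.
Cbb→Ab = 10 semitones, 1 wider than the major sixth (9), so augmented.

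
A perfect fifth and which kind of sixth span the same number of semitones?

A perfect fifth spans 7 semitones.
A sixth spanning 7 semitones is diminished (the major sixth is 9).

diminished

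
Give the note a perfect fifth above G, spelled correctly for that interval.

D

G up a perfect fifth is D, so the target letter is D.
From G, a perfect fifth is 7 semitones up: D.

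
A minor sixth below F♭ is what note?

F down a major sixth is Ab, so the target letter is A.
From Fb, a minor sixth is 8 semitones down: Ab.

Ab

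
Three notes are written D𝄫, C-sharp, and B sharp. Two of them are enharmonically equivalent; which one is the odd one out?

C#

In 12-tone equal temperament, enharmonic equivalents share a pitch class. Dbb is pitch class 0; C# is pitch class 1; B# is pitch class 0.
Dbb and B# share pitch class 0, while C# is pitch class 1.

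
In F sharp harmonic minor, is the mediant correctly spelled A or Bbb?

Each scale degree takes a distinct letter name. Degree 3 of a scale on F must use the letter A.
A and Bbb are enharmonically the same pitch, but only A uses the letter A, so it is the correct spelling here.

A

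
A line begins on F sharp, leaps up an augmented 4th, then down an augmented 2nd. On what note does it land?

A

An augmented fourth up from F# is B# (letter B, 6 semitones up).
An augmented second down from B# is A (letter A, 3 semitones down).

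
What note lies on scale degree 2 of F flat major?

Gb

Degree 2 takes the letter 1 step above F, which is G.
In major, degree 2 sits 2 semitones above the tonic. Fb + 2 semitones is pitch class 6, spelled on G as Gb.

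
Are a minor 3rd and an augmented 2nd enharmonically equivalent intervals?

A minor third spans 3 semitones; an augmented second spans 3.
They are enharmonically equivalent.

Yes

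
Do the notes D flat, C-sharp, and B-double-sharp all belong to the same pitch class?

Db = pitch class 1 and C# = pitch class 1 and B## = pitch class 1 — the same pitch class, so they are enharmonic equivalents.

Yes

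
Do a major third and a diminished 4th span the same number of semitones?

A major third spans 4 semitones; a diminished fourth spans 4.
They are enharmonically equivalent.

Yes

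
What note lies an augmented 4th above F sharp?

F up a perfect fourth is Bb, so the target letter is B.
From F#, an augmented fourth is 6 semitones up: B#.

B#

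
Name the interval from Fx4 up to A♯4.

minor third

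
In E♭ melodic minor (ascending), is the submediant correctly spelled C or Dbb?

Each scale degree takes a distinct letter name. Degree 6 of a scale on E must use the letter C.
C and Dbb are enharmonically the same pitch, but only C uses the letter C, so it is the correct spelling here.

C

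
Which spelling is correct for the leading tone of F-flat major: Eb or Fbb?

Eb

Each scale degree takes a distinct letter name. Degree 7 of a scale on F must use the letter E.
Eb and Fbb are enharmonically the same pitch, but only Eb uses the letter E, so it is the correct spelling here.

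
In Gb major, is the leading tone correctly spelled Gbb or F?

F

Each scale degree takes a distinct letter name. Degree 7 of a scale on G must use the letter F.
F and Gbb are enharmonically the same pitch, but only F uses the letter F, so it is the correct spelling here.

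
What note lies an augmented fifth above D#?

A##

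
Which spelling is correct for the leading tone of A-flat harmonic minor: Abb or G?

G

Each scale degree takes a distinct letter name. Degree 7 of a scale on A must use the letter G.
G and Abb are enharmonically the same pitch, but only G uses the letter G, so it is the correct spelling here.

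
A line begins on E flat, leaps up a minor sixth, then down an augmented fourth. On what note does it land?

A minor sixth up from Eb is Cb (letter C, 8 semitones up).
An augmented fourth down from Cb is Gbb (letter G, 6 semitones down).

Gbb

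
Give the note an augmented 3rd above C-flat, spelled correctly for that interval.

A third above C lands on the letter E.
An augmented third spans 5 semitones, so Cb moves to pitch class 4. On the letter E that is E.

E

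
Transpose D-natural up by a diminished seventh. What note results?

D up a major seventh is C#, so the target letter is C.
From D, a diminished seventh is 9 semitones up: Cb.

Cb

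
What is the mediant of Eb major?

Degree 3 takes the letter 2 steps above E, which is G.
In major, degree 3 sits 4 semitones above the tonic. Eb + 4 semitones is pitch class 7, spelled on G as G.

G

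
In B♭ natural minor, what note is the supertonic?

The Bb natural minor scale runs Bb C Db Eb F Gb Ab.
Degree 2 is C.

C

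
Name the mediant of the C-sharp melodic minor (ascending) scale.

E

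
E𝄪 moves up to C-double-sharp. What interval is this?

minor sixth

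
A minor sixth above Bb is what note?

Gb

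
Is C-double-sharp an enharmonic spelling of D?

Yes

C## is pitch class 2; D is pitch class 2.
All spellings map to pitch class 2, so they are enharmonically equivalent.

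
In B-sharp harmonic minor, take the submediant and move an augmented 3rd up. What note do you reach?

The submediant of B# harmonic minor is G#.
An augmented third (5 semitones) above G# lands on the letter B, giving B##.

B##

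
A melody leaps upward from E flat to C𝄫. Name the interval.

diminished sixth

The letter names run E→C, a span of 5 letter steps, so the interval is some kind of sixth.
Eb to Cbb is 7 semitones. A major sixth is 9, so 7 makes it diminished.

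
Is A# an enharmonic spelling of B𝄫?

A# is pitch class 10; Bbb is pitch class 9.
The pitch classes differ (10 vs. 9), so they are not enharmonic equivalents.

No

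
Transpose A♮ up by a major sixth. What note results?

A up a major sixth is F#, so the target letter is F.
From A, a major sixth is 9 semitones up: F#.

F#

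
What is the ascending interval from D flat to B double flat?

Counting letters D–E–F–G–A–B gives a sixth.
Db→Bbb = 8 semitones, 1 narrower than the major sixth (9), so minor.

minor sixth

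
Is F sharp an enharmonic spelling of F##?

Two spellings are enharmonically equivalent only if they share a pitch class.
Here F# → 6, F## → 7; 6 ≠ 7, so they are not.

No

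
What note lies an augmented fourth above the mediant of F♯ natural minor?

The mediant of F# natural minor is A.
An augmented fourth (6 semitones) above A lands on the letter D, giving D#.

D#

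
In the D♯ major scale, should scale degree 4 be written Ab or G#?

G#

Each scale degree takes a distinct letter name. Degree 4 of a scale on D must use the letter G.
G# and Ab are enharmonically the same pitch, but only G# uses the letter G, so it is the correct spelling here.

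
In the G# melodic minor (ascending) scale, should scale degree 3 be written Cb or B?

B

Each scale degree takes a distinct letter name. Degree 3 of a scale on G must use the letter B.
B and Cb are enharmonically the same pitch, but only B uses the letter B, so it is the correct spelling here.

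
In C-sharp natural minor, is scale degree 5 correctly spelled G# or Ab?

G#

Each scale degree takes a distinct letter name. Degree 5 of a scale on C must use the letter G.
G# and Ab are enharmonically the same pitch, but only G# uses the letter G, so it is the correct spelling here.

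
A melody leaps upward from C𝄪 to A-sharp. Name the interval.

The letter names run C→A, a span of 5 letter steps, so the interval is some kind of sixth.
C## to A# is 8 semitones. A major sixth is 9, so 8 makes it minor.

minor sixth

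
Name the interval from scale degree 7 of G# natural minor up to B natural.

Scale degree 7 of G# natural minor is F#.
F# up to B: letters F→B make it a fourth; 5 semitones makes it perfect.

perfect fourth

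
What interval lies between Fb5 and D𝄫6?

Counting letters F–G–A–B–C–D gives a sixth.
Fb→Dbb = 8 semitones, 1 narrower than the major sixth (9), so minor.

minor sixth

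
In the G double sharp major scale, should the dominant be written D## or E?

Each scale degree takes a distinct letter name. Degree 5 of a scale on G must use the letter D.
D## and E are enharmonically the same pitch, but only D## uses the letter D, so it is the correct spelling here.

D##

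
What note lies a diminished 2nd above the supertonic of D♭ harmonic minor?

Fbb

The supertonic of Db harmonic minor is Eb.
A diminished second (0 semitones) above Eb lands on the letter F, giving Fbb.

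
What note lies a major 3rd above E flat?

E up a major third is G#, so the target letter is G.
From Eb, a major third is 4 semitones up: G.

G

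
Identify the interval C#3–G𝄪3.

augmented fifth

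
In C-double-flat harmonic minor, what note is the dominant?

Degree 5 takes the letter 4 steps above C, which is G.
In harmonic minor, degree 5 sits 7 semitones above the tonic. Cbb + 7 semitones is pitch class 5, spelled on G as Gbb.

Gbb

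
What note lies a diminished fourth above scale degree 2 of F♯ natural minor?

Scale degree 2 of F# natural minor is G#.
A diminished fourth (4 semitones) above G# lands on the letter C, giving C.

C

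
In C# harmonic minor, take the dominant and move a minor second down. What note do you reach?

The dominant of C# harmonic minor is G#.
A minor second (1 semitone) below G# lands on the letter F, giving F##.

F##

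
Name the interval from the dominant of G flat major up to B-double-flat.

The dominant of Gb major is Db.
Db up to Bbb: letters D→B make it a sixth; 8 semitones makes it minor.

minor sixth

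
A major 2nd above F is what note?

G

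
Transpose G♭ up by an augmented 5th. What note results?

A fifth above G lands on the letter D.
An augmented fifth spans 8 semitones, so Gb moves to pitch class 2. On the letter D that is D.

D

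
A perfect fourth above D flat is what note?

A fourth above D lands on the letter G.
A perfect fourth spans 5 semitones, so Db moves to pitch class 6. On the letter G that is Gb.

Gb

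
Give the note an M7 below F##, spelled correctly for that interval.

F down a major seventh is Gb, so the target letter is G.
From F##, a major seventh is 11 semitones down: G#.

G#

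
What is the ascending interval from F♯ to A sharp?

major third

The letter names run F→A, a span of 2 letter steps, so the interval is some kind of third.
F# to A# is 4 semitones. A major third is 4, so 4 makes it major.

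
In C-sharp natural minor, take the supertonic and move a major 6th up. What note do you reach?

The supertonic of C# natural minor is D#.
A major sixth (9 semitones) above D# lands on the letter B, giving B#.

B#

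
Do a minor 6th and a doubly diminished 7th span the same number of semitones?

Yes

A minor sixth spans 8 semitones; a doubly diminished seventh spans 8.
They are enharmonically equivalent.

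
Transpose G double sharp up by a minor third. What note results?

G up a major third is B, so the target letter is B.
From G##, a minor third is 3 semitones up: B#.

B#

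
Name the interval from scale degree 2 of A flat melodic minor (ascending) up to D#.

Scale degree 2 of Ab melodic minor (ascending) is Bb.
Bb up to D#: letters B→D make it a third; 5 semitones makes it augmented.

augmented third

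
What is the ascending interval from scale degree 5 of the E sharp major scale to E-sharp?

Scale degree 5 of E# major is B#.
B# up to E#: letters B→E make it a fourth; 5 semitones makes it perfect.

perfect fourth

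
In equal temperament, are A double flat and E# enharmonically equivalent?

Abb is pitch class 7; E# is pitch class 5.
The pitch classes differ (7 vs. 5), so they are not enharmonic equivalents.

No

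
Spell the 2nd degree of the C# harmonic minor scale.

D#

Degree 2 takes the letter 1 step above C, which is D.
In harmonic minor, degree 2 sits 2 semitones above the tonic. C# + 2 semitones is pitch class 3, spelled on D as D#.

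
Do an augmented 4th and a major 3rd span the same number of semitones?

No

An augmented fourth spans 6 semitones; a major third spans 4.
The spans differ, so they are not enharmonic equivalents.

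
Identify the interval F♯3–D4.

minor sixth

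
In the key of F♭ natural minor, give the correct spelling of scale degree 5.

The Fb natural minor scale runs Fb Gb Abb Bbb Cb Dbb Ebb.
Degree 5 is Cb.

Cb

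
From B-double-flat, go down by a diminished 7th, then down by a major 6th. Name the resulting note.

Eb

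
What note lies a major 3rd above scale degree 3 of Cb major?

Scale degree 3 of Cb major is Eb.
A major third (4 semitones) above Eb lands on the letter G, giving G.

G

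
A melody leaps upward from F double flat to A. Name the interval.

doubly augmented third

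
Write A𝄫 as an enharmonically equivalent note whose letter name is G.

G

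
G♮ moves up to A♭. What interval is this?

minor second

Counting letters G–A gives a second.
G→Ab = 1 semitone, 1 narrower than the major second (2), so minor.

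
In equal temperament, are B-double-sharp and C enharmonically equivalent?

No

B## is pitch class 1; C is pitch class 0.
The pitch classes differ (1 vs. 0), so they are not enharmonic equivalents.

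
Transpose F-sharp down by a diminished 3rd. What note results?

D##

A third below F lands on the letter D.
A diminished third spans 2 semitones, so F# moves to pitch class 4. On the letter D that is D##.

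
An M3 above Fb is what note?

Ab

F up a major third is A, so the target letter is A.
From Fb, a major third is 4 semitones up: Ab.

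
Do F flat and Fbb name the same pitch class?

Fb is pitch class 4; Fbb is pitch class 3.
The pitch classes differ (4 vs. 3), so they are not enharmonic equivalents.

No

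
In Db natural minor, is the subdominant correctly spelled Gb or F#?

Each scale degree takes a distinct letter name. Degree 4 of a scale on D must use the letter G.
Gb and F# are enharmonically the same pitch, but only Gb uses the letter G, so it is the correct spelling here.

Gb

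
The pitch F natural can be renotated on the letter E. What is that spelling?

F is pitch class 5. The letter E alone is pitch class 4.
To reach pitch class 5 from E requires an offset of +1 semitone, i.e. sharp: E#.

E#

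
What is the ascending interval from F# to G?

minor second

Counting letters F–G gives a second.
F#→G = 1 semitone, 1 narrower than the major second (2), so minor.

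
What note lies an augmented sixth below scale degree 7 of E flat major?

Fb

Scale degree 7 of Eb major is D.
An augmented sixth (10 semitones) below D lands on the letter F, giving Fb.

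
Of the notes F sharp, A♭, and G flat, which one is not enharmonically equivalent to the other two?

In 12-tone equal temperament, enharmonic equivalents share a pitch class. F# is pitch class 6; Ab is pitch class 8; Gb is pitch class 6.
F# and Gb share pitch class 6, while Ab is pitch class 8.

Ab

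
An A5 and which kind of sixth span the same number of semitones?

An augmented fifth spans 8 semitones.
A sixth spanning 8 semitones is minor (the major sixth is 9).

minor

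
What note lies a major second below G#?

F#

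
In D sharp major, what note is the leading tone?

The D# major scale runs D# E# F## G# A# B# C##.
Degree 7 is C##.

C##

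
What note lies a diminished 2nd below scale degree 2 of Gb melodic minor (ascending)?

G#

Scale degree 2 of Gb melodic minor (ascending) is Ab.
A diminished second (0 semitones) below Ab lands on the letter G, giving G#.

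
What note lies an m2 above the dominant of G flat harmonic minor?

Ebb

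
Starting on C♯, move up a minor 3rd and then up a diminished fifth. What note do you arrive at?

Bb

A minor third up from C# is E (letter E, 3 semitones up).
A diminished fifth up from E is Bb (letter B, 6 semitones up).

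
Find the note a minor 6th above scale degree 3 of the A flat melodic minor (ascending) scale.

Abb

Scale degree 3 of Ab melodic minor (ascending) is Cb.
A minor sixth (8 semitones) above Cb lands on the letter A, giving Abb.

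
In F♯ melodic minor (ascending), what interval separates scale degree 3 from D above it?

Scale degree 3 of F# melodic minor (ascending) is A.
A up to D: letters A→D make it a fourth; 5 semitones makes it perfect.

perfect fourth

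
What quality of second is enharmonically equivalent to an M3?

doubly augmented

A major third spans 4 semitones.
A second spanning 4 semitones is doubly augmented (the major second is 2).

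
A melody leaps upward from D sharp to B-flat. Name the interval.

Counting letters D–E–F–G–A–B gives a sixth.
D#→Bb = 7 semitones, 2 narrower than the major sixth (9), so diminished.

diminished sixth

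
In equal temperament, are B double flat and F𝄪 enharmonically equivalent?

Two spellings are enharmonically equivalent only if they share a pitch class.
Here Bbb → 9, F## → 7; 7 ≠ 9, so they are not.

No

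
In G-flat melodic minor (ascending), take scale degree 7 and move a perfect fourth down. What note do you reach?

Scale degree 7 of Gb melodic minor (ascending) is F.
A perfect fourth (5 semitones) below F lands on the letter C, giving C.

C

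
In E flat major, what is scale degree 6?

The Eb major scale runs Eb F G Ab Bb C D.
Degree 6 is C.

C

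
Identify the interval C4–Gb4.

diminished fifth

The letter names run C→G, a span of 4 letter steps, so the interval is some kind of fifth.
C to Gb is 6 semitones. A perfect fifth is 7, so 6 makes it diminished.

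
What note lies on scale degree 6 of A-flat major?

F

The Ab major scale runs Ab Bb C Db Eb F G.
Degree 6 is F.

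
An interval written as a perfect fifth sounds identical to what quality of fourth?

doubly augmented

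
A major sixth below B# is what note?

B down a major sixth is D, so the target letter is D.
From B#, a major sixth is 9 semitones down: D#.

D#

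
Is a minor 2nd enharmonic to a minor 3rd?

No

A minor second spans 1 semitone; a minor third spans 3.
The spans differ, so they are not enharmonic equivalents.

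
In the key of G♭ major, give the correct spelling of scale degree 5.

Db

The Gb major scale runs Gb Ab Bb Cb Db Eb F.
Degree 5 is Db.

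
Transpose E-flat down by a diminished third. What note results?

A third below E lands on the letter C.
A diminished third spans 2 semitones, so Eb moves to pitch class 1. On the letter C that is C#.

C#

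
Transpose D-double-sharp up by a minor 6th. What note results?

B#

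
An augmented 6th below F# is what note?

A sixth below F lands on the letter A.
An augmented sixth spans 10 semitones, so F# moves to pitch class 8. On the letter A that is Ab.

Ab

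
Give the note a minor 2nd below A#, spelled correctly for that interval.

G##

A second below A lands on the letter G.
A minor second spans 1 semitone, so A# moves to pitch class 9. On the letter G that is G##.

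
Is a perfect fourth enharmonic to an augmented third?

A perfect fourth spans 5 semitones; an augmented third spans 5.
They are enharmonically equivalent.

Yes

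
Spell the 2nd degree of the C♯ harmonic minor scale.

The C# harmonic minor scale runs C# D# E F# G# A B#.
Degree 2 is D#.

D#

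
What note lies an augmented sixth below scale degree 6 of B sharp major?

Scale degree 6 of B# major is G##.
An augmented sixth (10 semitones) below G## lands on the letter B, giving B.

B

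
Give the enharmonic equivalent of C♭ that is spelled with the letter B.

B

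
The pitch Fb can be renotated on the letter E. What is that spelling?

E

Fb is pitch class 4. The letter E alone is pitch class 4.
Pitch class 4 on E needs no accidental: E.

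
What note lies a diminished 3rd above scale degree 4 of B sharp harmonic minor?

Scale degree 4 of B# harmonic minor is E#.
A diminished third (2 semitones) above E# lands on the letter G, giving G.

G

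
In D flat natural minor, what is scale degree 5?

Ab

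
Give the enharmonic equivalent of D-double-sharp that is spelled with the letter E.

E

D## is pitch class 4. The letter E alone is pitch class 4.
Pitch class 4 on E needs no accidental: E.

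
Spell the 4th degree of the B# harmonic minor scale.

The B# harmonic minor scale runs B# C## D# E# F## G# A##.
Degree 4 is E#.

E#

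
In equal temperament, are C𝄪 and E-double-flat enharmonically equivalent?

Yes

C## is pitch class 2; Ebb is pitch class 2.
All spellings map to pitch class 2, so they are enharmonically equivalent.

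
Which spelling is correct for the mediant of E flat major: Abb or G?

G

Each scale degree takes a distinct letter name. Degree 3 of a scale on E must use the letter G.
G and Abb are enharmonically the same pitch, but only G uses the letter G, so it is the correct spelling here.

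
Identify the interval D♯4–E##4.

The letter names run D→E, a span of 1 letter step, so the interval is some kind of second.
D# to E## is 3 semitones. A major second is 2, so 3 makes it augmented.

augmented second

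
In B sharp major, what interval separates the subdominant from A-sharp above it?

perfect fourth

The subdominant of B# major is E#.
E# up to A#: letters E→A make it a fourth; 5 semitones makes it perfect.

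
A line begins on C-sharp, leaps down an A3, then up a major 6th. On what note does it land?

An augmented third down from C# is Ab (letter A, 5 semitones down).
A major sixth up from Ab is F (letter F, 9 semitones up).

F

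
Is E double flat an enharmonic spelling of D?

Yes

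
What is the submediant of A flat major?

F

The Ab major scale runs Ab Bb C Db Eb F G.
Degree 6 is F.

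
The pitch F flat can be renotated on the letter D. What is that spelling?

D##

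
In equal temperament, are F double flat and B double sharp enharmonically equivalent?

No

Two spellings are enharmonically equivalent only if they share a pitch class.
Here Fbb → 3, B## → 1; 1 ≠ 3, so they are not.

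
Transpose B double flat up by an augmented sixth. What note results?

G

A sixth above B lands on the letter G.
An augmented sixth spans 10 semitones, so Bbb moves to pitch class 7. On the letter G that is G.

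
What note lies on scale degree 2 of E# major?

F##

The E# major scale runs E# F## G## A# B# C## D##.
Degree 2 is F##.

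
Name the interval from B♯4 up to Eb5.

doubly diminished fourth

The letter names run B→E, a span of 3 letter steps, so the interval is some kind of fourth.
B# to Eb is 3 semitones. A perfect fourth is 5, so 3 makes it doubly diminished.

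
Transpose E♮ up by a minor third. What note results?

A third above E lands on the letter G.
A minor third spans 3 semitones, so E moves to pitch class 7. On the letter G that is G.

G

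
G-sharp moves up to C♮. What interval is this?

The letter names run G→C, a span of 3 letter steps, so the interval is some kind of fourth.
G# to C is 4 semitones. A perfect fourth is 5, so 4 makes it diminished.

diminished fourth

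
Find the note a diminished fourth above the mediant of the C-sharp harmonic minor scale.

The mediant of C# harmonic minor is E.
A diminished fourth (4 semitones) above E lands on the letter A, giving Ab.

Ab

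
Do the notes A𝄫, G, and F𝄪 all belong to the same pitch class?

Yes

Abb is pitch class 7; G is pitch class 7; F## is pitch class 7.
All spellings map to pitch class 7, so they are enharmonically equivalent.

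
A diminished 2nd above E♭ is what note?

E up a major second is F#, so the target letter is F.
From Eb, a diminished second is 0 semitones up: Fbb.

Fbb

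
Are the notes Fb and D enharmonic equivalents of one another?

No

Two spellings are enharmonically equivalent only if they share a pitch class.
Here Fb → 4, D → 2; 2 ≠ 4, so they are not.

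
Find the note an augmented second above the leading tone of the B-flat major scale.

The leading tone of Bb major is A.
An augmented second (3 semitones) above A lands on the letter B, giving B#.

B#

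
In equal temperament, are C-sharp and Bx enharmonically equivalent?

Yes

C# is pitch class 1; B## is pitch class 1.
All spellings map to pitch class 1, so they are enharmonically equivalent.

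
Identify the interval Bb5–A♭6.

Counting letters B–C–D–E–F–G–A gives a seventh.
Bb→Ab = 10 semitones, 1 narrower than the major seventh (11), so minor.

minor seventh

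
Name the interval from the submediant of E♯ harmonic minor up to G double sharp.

augmented fifth

The submediant of E# harmonic minor is C#.
C# up to G##: letters C→G make it a fifth; 8 semitones makes it augmented.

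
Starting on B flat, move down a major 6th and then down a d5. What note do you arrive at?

A major sixth down from Bb is Db (letter D, 9 semitones down).
A diminished fifth down from Db is G (letter G, 6 semitones down).

G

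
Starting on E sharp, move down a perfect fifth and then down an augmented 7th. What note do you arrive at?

A perfect fifth down from E# is A# (letter A, 7 semitones down).
An augmented seventh down from A# is Bb (letter B, 12 semitones down).

Bb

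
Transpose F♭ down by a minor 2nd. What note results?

F down a major second is Eb, so the target letter is E.
From Fb, a minor second is 1 semitone down: Eb.

Eb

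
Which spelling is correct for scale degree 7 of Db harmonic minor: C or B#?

C

Each scale degree takes a distinct letter name. Degree 7 of a scale on D must use the letter C.
C and B# are enharmonically the same pitch, but only C uses the letter C, so it is the correct spelling here.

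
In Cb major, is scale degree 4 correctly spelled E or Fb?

Fb

Each scale degree takes a distinct letter name. Degree 4 of a scale on C must use the letter F.
Fb and E are enharmonically the same pitch, but only Fb uses the letter F, so it is the correct spelling here.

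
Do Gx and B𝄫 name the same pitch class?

G## is pitch class 9; Bbb is pitch class 9.
All spellings map to pitch class 9, so they are enharmonically equivalent.

Yes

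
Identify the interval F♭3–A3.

augmented third

The letter names run F→A, a span of 2 letter steps, so the interval is some kind of third.
Fb to A is 5 semitones. A major third is 4, so 5 makes it augmented.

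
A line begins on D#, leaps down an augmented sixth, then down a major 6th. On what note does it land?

An augmented sixth down from D# is F (letter F, 10 semitones down).
A major sixth down from F is Ab (letter A, 9 semitones down).

Ab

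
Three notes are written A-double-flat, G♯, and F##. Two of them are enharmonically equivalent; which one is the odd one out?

G#

In 12-tone equal temperament, enharmonic equivalents share a pitch class. Abb is pitch class 7; G# is pitch class 8; F## is pitch class 7.
Abb and F## share pitch class 7, while G# is pitch class 8.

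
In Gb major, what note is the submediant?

Eb

Degree 6 takes the letter 5 steps above G, which is E.
In major, degree 6 sits 9 semitones above the tonic. Gb + 9 semitones is pitch class 3, spelled on E as Eb.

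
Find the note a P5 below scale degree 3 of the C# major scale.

Scale degree 3 of C# major is E#.
A perfect fifth (7 semitones) below E# lands on the letter A, giving A#.

A#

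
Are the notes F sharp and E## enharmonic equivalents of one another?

F# is pitch class 6; E## is pitch class 6.
All spellings map to pitch class 6, so they are enharmonically equivalent.

Yes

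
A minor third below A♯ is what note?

F##

A down a major third is F, so the target letter is F.
From A#, a minor third is 3 semitones down: F##.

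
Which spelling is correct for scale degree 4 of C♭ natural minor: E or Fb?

Each scale degree takes a distinct letter name. Degree 4 of a scale on C must use the letter F.
Fb and E are enharmonically the same pitch, but only Fb uses the letter F, so it is the correct spelling here.

Fb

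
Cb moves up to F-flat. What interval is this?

The letter names run C→F, a span of 3 letter steps, so the interval is some kind of fourth.
Cb to Fb is 5 semitones. A perfect fourth is 5, so 5 makes it perfect.

perfect fourth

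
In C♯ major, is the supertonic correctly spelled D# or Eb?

D#

Each scale degree takes a distinct letter name. Degree 2 of a scale on C must use the letter D.
D# and Eb are enharmonically the same pitch, but only D# uses the letter D, so it is the correct spelling here.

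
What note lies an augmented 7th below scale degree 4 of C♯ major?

Gb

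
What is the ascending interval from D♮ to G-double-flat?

doubly diminished fourth

The letter names run D→G, a span of 3 letter steps, so the interval is some kind of fourth.
D to Gbb is 3 semitones. A perfect fourth is 5, so 3 makes it doubly diminished.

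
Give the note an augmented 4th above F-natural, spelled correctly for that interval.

A fourth above F lands on the letter B.
An augmented fourth spans 6 semitones, so F moves to pitch class 11. On the letter B that is B.

B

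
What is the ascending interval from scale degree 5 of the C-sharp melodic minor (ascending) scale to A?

Scale degree 5 of C# melodic minor (ascending) is G#.
G# up to A: letters G→A make it a second; 1 semitone makes it minor.

minor second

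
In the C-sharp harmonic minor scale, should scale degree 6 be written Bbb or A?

A

Each scale degree takes a distinct letter name. Degree 6 of a scale on C must use the letter A.
A and Bbb are enharmonically the same pitch, but only A uses the letter A, so it is the correct spelling here.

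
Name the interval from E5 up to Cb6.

diminished sixth

The letter names run E→C, a span of 5 letter steps, so the interval is some kind of sixth.
E to Cb is 7 semitones. A major sixth is 9, so 7 makes it diminished.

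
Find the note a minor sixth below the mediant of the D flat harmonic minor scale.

Ab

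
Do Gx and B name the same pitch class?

No

G## is pitch class 9; B is pitch class 11.
The pitch classes differ (9 vs. 11), so they are not enharmonic equivalents.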